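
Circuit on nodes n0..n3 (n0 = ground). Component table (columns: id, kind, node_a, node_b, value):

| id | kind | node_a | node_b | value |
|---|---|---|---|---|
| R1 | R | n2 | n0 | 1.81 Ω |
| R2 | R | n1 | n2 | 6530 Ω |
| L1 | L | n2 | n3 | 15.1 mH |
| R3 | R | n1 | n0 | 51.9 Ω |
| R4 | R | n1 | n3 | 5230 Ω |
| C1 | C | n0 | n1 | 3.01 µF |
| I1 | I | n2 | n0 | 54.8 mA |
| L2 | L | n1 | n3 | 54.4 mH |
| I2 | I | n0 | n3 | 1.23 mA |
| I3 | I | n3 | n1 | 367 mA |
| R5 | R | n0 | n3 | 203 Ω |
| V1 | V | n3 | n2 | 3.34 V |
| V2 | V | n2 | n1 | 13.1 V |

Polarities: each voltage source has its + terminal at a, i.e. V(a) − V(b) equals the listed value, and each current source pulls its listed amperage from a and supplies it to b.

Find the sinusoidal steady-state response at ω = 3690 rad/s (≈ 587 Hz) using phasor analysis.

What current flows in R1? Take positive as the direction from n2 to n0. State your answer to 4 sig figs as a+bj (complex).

Apply KCL at each of the 3 non-ground nodes and solve the resulting linear system.
Node n1: branches {R2, R3, R4, C1, L2, I3, V2} → V_1 = -12.78+0.2461j
Node n2: branches {R1, R2, L1, I1, V1, V2} → V_2 = 0.3210+0.2461j
Node n3: branches {L1, R4, L2, I2, I3, R5, V1} → V_3 = 3.661+0.2461j
Source currents: i(V1)=-0.3869+0.1406j, i(V2)=-0.6211-0.05529j

0.1774+0.1360j A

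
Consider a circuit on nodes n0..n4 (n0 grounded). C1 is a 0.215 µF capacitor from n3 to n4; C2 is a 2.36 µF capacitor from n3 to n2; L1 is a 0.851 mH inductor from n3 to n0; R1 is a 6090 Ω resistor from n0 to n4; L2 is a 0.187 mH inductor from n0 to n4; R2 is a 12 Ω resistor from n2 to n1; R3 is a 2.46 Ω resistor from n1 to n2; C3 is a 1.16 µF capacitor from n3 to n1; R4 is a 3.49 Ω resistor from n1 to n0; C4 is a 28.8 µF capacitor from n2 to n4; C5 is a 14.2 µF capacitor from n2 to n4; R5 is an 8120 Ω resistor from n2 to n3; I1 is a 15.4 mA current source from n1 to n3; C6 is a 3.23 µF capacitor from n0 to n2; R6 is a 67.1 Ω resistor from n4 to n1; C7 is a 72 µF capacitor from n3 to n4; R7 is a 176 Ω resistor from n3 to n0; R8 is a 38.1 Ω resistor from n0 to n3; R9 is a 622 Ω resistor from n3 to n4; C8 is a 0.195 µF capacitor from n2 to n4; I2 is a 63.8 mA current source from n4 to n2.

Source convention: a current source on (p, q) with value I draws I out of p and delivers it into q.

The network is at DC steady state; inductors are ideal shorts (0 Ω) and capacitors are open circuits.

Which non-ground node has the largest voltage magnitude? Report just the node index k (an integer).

Element admittances at DC:
  Y(C1) = 0.000 S between n3,n4
  Y(C2) = 0.000 S between n3,n2
  L1: short n3↔n0 (DC inductor)
  Y(R1) = 0.0001642 S between n0,n4
  L2: short n0↔n4 (DC inductor)
  Y(R2) = 0.08333 S between n2,n1
  Y(R3) = 0.4065 S between n1,n2
  Y(C3) = 0.000 S between n3,n1
  Y(R4) = 0.2865 S between n1,n0
  Y(C4) = 0.000 S between n2,n4
  Y(C5) = 0.000 S between n2,n4
  Y(R5) = 0.0001232 S between n2,n3
  I1: injects 0.0154 A into n3 (from n1)
  Y(C6) = 0.000 S between n0,n2
  Y(R6) = 0.01490 S between n4,n1
  Y(C7) = 0.000 S between n3,n4
  Y(R7) = 0.005682 S between n3,n0
  Y(R8) = 0.02625 S between n0,n3
  Y(R9) = 0.001608 S between n3,n4
  Y(C8) = 0.000 S between n2,n4
  I2: injects 0.0638 A into n2 (from n4)
Assemble and solve the 6×6 MNA system:
  V(n1)=0.1604  V(n2)=0.2906  V(n3)=0.000  V(n4)=0.000
  i(L1)=0.01544  i(L2)=0.06141

2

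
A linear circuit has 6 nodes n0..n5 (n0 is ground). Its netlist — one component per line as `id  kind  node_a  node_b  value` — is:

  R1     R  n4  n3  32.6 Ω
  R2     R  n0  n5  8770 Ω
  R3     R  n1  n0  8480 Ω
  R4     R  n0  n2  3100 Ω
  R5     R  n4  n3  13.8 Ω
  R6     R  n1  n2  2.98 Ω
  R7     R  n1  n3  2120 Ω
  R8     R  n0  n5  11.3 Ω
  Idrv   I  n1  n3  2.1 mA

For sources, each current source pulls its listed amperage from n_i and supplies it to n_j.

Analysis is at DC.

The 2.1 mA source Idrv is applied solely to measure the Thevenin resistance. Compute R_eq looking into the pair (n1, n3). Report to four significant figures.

MNA unknowns: 5 node voltages V₁..V_5
R1: Y=0.03067 on G[4,3]
R2: Y=0.0001140 on G[0,5]
R3: Y=0.0001179 on G[1,0]
R4: Y=0.0003226 on G[0,2]
R5: Y=0.07246 on G[4,3]
R6: Y=0.3356 on G[1,2]
R7: Y=0.0004717 on G[1,3]
R8: Y=0.08850 on G[0,5]
Idrv: z[1]−=0.0021, z[3]+=0.0021
solve → V1=0.000, V2=0.000, V3=4.452, V4=4.452, V5=0.000

R_eq = 2120. Ω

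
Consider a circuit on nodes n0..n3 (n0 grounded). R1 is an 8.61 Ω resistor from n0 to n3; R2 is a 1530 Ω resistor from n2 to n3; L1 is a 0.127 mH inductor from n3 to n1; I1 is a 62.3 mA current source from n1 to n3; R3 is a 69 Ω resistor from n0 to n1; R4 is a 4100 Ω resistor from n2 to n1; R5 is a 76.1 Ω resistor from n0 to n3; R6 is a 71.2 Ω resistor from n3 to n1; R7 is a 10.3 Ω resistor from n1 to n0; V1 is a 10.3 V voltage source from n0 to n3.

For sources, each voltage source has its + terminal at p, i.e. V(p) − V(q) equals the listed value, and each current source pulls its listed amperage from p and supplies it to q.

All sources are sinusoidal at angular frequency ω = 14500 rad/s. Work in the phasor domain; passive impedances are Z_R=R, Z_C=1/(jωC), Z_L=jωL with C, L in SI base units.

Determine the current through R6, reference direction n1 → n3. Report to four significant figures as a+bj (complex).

0.006181+0.02668j A

Apply KCL at each of the 3 non-ground nodes and solve the resulting linear system.
Node n1: branches {L1, I1, R3, R4, R6, R7} → V_1 = -9.860+1.900j
Node n2: branches {R2, R4} → V_2 = -10.18+0.5163j
Node n3: branches {R1, R2, L1, I1, R5, R6, V1} → V_3 = -10.30+0.000j
Source currents: i(V1)=-2.432+0.2120j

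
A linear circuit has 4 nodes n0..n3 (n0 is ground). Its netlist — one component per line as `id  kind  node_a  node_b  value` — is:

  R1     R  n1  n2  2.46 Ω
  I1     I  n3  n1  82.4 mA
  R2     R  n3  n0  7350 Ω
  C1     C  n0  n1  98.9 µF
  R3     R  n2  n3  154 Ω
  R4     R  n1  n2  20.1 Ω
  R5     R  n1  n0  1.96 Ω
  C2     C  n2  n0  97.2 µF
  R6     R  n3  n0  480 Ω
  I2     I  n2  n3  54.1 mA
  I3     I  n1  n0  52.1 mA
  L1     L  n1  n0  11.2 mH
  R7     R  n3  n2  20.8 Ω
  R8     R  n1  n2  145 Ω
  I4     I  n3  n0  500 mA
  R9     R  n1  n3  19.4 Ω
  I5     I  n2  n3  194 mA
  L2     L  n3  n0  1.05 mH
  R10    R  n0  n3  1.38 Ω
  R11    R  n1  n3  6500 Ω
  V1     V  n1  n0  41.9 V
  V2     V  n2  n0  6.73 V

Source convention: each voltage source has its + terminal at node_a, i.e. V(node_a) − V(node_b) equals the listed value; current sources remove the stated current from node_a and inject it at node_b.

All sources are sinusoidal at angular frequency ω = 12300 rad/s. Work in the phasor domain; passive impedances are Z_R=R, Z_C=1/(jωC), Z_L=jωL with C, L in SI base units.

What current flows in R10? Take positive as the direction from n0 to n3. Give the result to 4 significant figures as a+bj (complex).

-1.896-0.1763j A

Apply KCL at each of the 3 non-ground nodes and solve the resulting linear system.
Node n1: branches {R1, I1, C1, R4, R5, I3, L1, R8, R9, R11, V1} → V_1 = 41.90+0.000j
Node n2: branches {R1, R3, R4, C2, I2, R7, R8, I5, V2} → V_2 = 6.730+0.000j
Node n3: branches {I1, R2, R3, R6, I2, R7, I4, R9, I5, L2, R10, R11} → V_3 = 2.617+0.2432j
Source currents: i(V1)=-39.67-50.65j, i(V2)=15.82-8.033j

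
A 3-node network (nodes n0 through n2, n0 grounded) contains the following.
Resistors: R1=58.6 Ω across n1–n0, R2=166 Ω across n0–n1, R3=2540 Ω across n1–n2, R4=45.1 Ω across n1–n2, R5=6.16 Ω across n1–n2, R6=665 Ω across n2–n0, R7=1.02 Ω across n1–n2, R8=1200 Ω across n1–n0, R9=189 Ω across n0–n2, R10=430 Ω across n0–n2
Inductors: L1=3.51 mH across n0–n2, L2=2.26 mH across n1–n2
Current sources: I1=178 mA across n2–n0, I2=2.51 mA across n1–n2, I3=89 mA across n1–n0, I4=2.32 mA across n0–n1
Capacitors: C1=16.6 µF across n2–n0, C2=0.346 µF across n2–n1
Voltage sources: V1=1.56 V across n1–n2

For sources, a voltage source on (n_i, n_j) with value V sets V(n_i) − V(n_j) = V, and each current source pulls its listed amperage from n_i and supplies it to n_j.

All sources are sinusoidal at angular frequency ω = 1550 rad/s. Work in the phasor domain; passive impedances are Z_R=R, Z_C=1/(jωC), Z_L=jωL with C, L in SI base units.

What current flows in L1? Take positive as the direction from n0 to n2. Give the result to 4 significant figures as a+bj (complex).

Apply KCL at each of the 2 non-ground nodes and solve the resulting linear system.
Node n1: branches {R1, R2, R3, R4, R5, R7, R8, C2, I2, I3, L2, I4, V1} → V_1 = 1.177-1.830j
Node n2: branches {L1, R3, R4, R5, R6, R7, I1, C1, C2, I2, R9, L2, R10, V1} → V_2 = -0.3826-1.830j
Source currents: i(V1)=-1.935+0.4883j

0.3365-0.07033j A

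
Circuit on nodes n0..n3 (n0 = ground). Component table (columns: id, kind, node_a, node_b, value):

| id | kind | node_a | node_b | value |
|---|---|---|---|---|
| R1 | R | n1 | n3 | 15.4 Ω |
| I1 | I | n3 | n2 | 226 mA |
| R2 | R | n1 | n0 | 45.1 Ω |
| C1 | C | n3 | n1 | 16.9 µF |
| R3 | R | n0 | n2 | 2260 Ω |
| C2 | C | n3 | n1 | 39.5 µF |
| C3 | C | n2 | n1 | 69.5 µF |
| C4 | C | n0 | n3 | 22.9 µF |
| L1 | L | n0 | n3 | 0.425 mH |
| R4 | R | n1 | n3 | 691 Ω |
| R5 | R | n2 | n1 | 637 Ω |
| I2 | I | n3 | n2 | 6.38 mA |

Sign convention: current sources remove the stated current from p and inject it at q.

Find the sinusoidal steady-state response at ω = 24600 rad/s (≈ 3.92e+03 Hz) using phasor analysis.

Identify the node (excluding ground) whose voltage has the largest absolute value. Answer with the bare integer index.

2

MNA unknowns: 3 node voltages V₁..V_3
R1: Y=0.06494+0.000j on G[1,3]
I1: z[3]−=0.226, z[2]+=0.226
R2: Y=0.02217+0.000j on G[1,0]
C1: Y=0.000+0.4157j on G[3,1]
R3: Y=0.0004425+0.000j on G[0,2]
C2: Y=0.000+0.9717j on G[3,1]
C3: Y=0.000+1.710j on G[2,1]
C4: Y=0.000+0.5633j on G[0,3]
L1: Y=0.000-0.09565j on G[0,3]
R4: Y=0.001447+0.000j on G[1,3]
R5: Y=0.001570+0.000j on G[2,1]
I2: z[3]−=0.00638, z[2]+=0.00638
solve → V1=0.01886-0.1658j, V2=0.01907-0.3017j, V3=0.008144+0.0009123j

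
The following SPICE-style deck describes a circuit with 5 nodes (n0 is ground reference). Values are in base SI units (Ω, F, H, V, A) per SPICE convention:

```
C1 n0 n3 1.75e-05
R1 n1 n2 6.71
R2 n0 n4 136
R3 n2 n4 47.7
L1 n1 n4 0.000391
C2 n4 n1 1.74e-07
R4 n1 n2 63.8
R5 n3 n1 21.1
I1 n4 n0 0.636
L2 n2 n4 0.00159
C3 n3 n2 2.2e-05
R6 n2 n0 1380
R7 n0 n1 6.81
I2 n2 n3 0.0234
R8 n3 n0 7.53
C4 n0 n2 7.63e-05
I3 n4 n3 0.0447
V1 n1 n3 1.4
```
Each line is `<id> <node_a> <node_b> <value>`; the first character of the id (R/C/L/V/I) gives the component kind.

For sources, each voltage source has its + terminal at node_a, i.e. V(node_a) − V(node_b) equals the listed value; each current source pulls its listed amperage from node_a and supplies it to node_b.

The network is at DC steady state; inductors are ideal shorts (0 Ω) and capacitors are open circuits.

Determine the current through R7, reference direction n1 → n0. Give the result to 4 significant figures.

Apply KCL at each of the 4 non-ground nodes and solve the resulting linear system.
Node n1: branches {R1, L1, C2, R4, R5, R7, V1} → V_1 = -1.564
Node n2: branches {R1, R3, R4, L2, C3, R6, I2, C4} → V_2 = -1.564
Node n3: branches {C1, R5, C3, I2, R8, I3, V1} → V_3 = -2.964
Node n4: branches {R2, R3, L1, C2, I1, L2, I3} → V_4 = -1.564
Source currents: i(L1)=0.6915, i(L2)=-0.02227, i(V1)=-0.5281

-0.2297 A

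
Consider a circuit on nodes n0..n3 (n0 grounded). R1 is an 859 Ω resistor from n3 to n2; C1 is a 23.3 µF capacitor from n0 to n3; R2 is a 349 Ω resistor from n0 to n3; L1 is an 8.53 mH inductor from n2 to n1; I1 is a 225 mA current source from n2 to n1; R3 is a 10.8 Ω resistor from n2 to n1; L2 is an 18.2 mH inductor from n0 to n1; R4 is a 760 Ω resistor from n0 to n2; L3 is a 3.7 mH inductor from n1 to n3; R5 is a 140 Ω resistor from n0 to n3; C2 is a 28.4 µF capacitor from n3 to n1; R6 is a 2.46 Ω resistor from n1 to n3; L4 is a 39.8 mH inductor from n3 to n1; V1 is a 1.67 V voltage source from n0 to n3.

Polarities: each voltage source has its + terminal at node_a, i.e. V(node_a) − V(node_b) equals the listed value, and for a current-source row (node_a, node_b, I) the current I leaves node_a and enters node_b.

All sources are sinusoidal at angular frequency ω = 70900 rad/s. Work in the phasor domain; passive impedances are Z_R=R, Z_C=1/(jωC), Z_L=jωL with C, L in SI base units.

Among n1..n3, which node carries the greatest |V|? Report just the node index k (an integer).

MNA unknowns: 3 node voltages V₁..V_3 plus 1 source current (V1)
R1: Y=0.001164+0.000j on G[3,2]
C1: Y=0.000+1.652j on G[0,3]
R2: Y=0.002865+0.000j on G[0,3]
L1: Y=0.000-0.001654j on G[2,1]
I1: z[2]−=0.225, z[1]+=0.225
R3: Y=0.09259+0.000j on G[2,1]
L2: Y=0.000-0.0007750j on G[0,1]
R4: Y=0.001316+0.000j on G[0,2]
L3: Y=0.000-0.003812j on G[1,3]
R5: Y=0.007143+0.000j on G[0,3]
C2: Y=0.000+2.014j on G[3,1]
R6: Y=0.4065+0.000j on G[1,3]
L4: Y=0.000-0.0003544j on G[3,1]
V1: row V0−V3=1.67, i_V1 at 0,3
solve → V1=-1.670-0.003944j, V2=-4.013-0.04459j, V3=-1.670+0.000j
aux → i_V1=-0.02200-2.758j

2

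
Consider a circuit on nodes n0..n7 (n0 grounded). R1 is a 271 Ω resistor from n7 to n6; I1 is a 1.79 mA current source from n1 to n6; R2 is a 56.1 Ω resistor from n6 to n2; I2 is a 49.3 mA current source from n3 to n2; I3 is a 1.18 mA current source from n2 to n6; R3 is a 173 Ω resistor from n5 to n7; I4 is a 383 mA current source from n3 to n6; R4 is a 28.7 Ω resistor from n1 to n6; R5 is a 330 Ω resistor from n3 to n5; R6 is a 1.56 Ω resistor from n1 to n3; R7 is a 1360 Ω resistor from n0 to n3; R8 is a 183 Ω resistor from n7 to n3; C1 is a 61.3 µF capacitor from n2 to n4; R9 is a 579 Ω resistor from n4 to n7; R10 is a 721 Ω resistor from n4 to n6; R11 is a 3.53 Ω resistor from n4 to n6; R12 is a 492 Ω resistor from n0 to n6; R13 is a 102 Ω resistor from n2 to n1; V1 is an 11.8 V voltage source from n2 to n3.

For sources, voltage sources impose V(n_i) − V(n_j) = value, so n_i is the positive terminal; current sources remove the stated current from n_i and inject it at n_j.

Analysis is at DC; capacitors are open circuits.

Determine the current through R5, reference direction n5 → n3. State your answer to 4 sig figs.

Element admittances at DC:
  Y(R1) = 0.003690 S between n7,n6
  I1: injects 0.00179 A into n6 (from n1)
  Y(R2) = 0.01783 S between n6,n2
  I2: injects 0.0493 A into n2 (from n3)
  I3: injects 0.00118 A into n6 (from n2)
  Y(R3) = 0.005780 S between n5,n7
  I4: injects 0.383 A into n6 (from n3)
  Y(R4) = 0.03484 S between n1,n6
  Y(R5) = 0.003030 S between n3,n5
  Y(R6) = 0.6410 S between n1,n3
  Y(R7) = 0.0007353 S between n0,n3
  Y(R8) = 0.005464 S between n7,n3
  Y(C1) = 0.000 S between n2,n4
  Y(R9) = 0.001727 S between n4,n7
  Y(R10) = 0.001387 S between n4,n6
  Y(R11) = 0.2833 S between n4,n6
  Y(R12) = 0.002033 S between n0,n6
  Y(R13) = 0.009804 S between n2,n1
  V1: constraint V(n2)−V(n3) = 11.8
Assemble and solve the 8×8 MNA system:
  V(n1)=-7.375  V(n2)=3.698  V(n3)=-8.102  V(n4)=2.893  V(n5)=-5.059  V(n6)=2.931  V(n7)=-3.463
  i(V1)=-0.07411

0.009223 A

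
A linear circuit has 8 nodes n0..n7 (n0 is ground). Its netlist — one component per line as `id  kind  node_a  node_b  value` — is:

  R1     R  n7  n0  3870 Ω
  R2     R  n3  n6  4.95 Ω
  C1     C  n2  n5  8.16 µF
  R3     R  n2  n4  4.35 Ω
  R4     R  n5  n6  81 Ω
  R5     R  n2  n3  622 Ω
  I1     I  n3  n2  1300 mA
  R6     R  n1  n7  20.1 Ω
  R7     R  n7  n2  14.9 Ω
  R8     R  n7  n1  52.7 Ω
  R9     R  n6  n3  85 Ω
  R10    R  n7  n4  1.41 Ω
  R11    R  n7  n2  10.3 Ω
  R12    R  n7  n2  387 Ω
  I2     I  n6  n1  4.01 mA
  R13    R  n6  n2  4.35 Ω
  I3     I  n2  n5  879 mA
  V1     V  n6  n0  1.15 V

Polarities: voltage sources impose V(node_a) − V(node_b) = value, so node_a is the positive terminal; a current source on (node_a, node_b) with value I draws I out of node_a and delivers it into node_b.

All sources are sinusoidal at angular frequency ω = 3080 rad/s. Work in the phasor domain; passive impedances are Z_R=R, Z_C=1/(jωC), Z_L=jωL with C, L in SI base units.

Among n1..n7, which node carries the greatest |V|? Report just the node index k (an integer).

Element admittances at ω=3080 rad/s:
  Y(R1) = 0.0002584+0.000j S between n7,n0
  Y(R2) = 0.2020+0.000j S between n3,n6
  Y(C1) = 0.000+0.02513j S between n2,n5
  Y(R3) = 0.2299+0.000j S between n2,n4
  Y(R4) = 0.01235+0.000j S between n5,n6
  Y(R5) = 0.001608+0.000j S between n2,n3
  I1: injects 1.3 A into n2 (from n3)
  Y(R6) = 0.04975+0.000j S between n1,n7
  Y(R7) = 0.06711+0.000j S between n7,n2
  Y(R8) = 0.01898+0.000j S between n7,n1
  Y(R9) = 0.01176+0.000j S between n6,n3
  Y(R10) = 0.7092+0.000j S between n7,n4
  Y(R11) = 0.09709+0.000j S between n7,n2
  Y(R12) = 0.002584+0.000j S between n7,n2
  I2: injects 0.00401 A into n1 (from n6)
  Y(R13) = 0.2299+0.000j S between n6,n2
  I3: injects 0.879 A into n5 (from n2)
  V1: constraint V(n6)−V(n0) = 1.15
Assemble and solve the 8×8 MNA system:
  V(n1)=5.890+1.344j  V(n2)=5.824+1.345j  V(n3)=-4.851+0.01004j  V(n4)=5.830+1.344j  V(n5)=18.22-25.24j  V(n6)=1.150+0.000j  V(n7)=5.832+1.344j
  i(V1)=-0.001507-0.0003472j

5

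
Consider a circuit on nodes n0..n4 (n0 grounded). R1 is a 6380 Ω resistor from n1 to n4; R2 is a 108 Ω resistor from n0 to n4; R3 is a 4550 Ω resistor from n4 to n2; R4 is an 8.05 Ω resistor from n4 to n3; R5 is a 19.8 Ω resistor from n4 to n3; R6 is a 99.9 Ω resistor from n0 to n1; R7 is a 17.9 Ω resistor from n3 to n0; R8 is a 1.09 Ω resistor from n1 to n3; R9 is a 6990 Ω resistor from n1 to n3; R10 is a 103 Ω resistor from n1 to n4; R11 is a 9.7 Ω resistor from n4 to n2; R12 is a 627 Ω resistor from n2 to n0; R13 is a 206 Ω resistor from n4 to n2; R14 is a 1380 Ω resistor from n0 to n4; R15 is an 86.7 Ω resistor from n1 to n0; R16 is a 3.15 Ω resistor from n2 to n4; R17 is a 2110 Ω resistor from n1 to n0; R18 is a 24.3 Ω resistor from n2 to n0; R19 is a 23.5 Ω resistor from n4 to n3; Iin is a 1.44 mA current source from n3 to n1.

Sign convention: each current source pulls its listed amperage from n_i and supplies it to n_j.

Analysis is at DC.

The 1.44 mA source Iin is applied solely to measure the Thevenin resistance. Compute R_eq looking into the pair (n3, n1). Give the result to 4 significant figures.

Apply KCL at each of the 4 non-ground nodes and solve the resulting linear system.
Node n1: branches {R1, R6, R8, R9, R10, R15, R17, Iin} → V_1 = 0.001218
Node n2: branches {R3, R11, R12, R13, R16, R18} → V_2 = -0.0001800
Node n3: branches {R4, R5, R7, R8, R9, R19, Iin} → V_3 = -0.0003069
Node n4: branches {R1, R2, R3, R4, R5, R10, R11, R13, R14, R16, R19} → V_4 = -0.0001981

R_eq = 1.059 Ω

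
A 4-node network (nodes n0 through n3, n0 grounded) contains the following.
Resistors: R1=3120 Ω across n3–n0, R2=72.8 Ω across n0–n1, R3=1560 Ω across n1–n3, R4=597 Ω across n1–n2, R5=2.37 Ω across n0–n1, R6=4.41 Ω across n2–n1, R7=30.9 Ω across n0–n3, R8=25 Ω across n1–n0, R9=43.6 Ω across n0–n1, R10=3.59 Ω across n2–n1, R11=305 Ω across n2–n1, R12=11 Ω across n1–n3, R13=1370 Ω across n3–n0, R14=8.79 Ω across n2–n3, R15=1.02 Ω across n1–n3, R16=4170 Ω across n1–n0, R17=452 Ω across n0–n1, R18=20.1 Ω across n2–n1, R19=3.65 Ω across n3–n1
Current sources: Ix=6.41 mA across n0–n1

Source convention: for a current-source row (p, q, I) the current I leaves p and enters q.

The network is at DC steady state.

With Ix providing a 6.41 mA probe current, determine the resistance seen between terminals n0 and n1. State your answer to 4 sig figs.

Element admittances at DC:
  Y(R1) = 0.0003205 S between n3,n0
  Y(R2) = 0.01374 S between n0,n1
  Y(R3) = 0.0006410 S between n1,n3
  Y(R4) = 0.001675 S between n1,n2
  Y(R5) = 0.4219 S between n0,n1
  Y(R6) = 0.2268 S between n2,n1
  Y(R7) = 0.03236 S between n0,n3
  Y(R8) = 0.04000 S between n1,n0
  Y(R9) = 0.02294 S between n0,n1
  Y(R10) = 0.2786 S between n2,n1
  Y(R11) = 0.003279 S between n2,n1
  Y(R12) = 0.09091 S between n1,n3
  Y(R13) = 0.0007299 S between n3,n0
  Y(R14) = 0.1138 S between n2,n3
  Y(R15) = 0.9804 S between n1,n3
  Y(R16) = 0.0002398 S between n1,n0
  Y(R17) = 0.002212 S between n0,n1
  Y(R18) = 0.04975 S between n2,n1
  Y(R19) = 0.2740 S between n3,n1
  Ix: injects 0.00641 A into n1 (from n0)
Assemble and solve the 3×3 MNA system:
  V(n1)=0.01201  V(n2)=0.01196  V(n3)=0.01174

R_eq = 1.874 Ω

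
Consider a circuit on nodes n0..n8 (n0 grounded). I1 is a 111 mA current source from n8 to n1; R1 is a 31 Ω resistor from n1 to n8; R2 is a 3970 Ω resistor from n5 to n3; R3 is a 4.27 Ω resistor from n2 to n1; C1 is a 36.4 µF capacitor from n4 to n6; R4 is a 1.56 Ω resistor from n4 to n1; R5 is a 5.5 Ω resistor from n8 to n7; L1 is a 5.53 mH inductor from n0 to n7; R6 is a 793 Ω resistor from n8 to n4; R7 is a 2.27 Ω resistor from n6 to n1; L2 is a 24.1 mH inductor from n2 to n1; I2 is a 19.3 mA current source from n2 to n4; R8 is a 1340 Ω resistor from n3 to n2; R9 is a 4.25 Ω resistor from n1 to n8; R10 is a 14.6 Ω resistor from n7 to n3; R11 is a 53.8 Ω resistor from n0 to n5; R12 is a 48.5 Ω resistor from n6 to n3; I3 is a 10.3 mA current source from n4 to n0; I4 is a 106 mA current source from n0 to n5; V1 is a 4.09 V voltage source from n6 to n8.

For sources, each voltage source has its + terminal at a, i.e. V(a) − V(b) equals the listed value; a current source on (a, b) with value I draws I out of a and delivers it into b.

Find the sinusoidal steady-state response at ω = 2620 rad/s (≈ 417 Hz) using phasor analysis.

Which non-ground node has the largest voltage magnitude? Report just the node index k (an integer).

Element admittances at ω=2620 rad/s:
  I1: injects 0.111 A into n1 (from n8)
  Y(R1) = 0.03226+0.000j S between n1,n8
  Y(R2) = 0.0002519+0.000j S between n5,n3
  Y(R3) = 0.2342+0.000j S between n2,n1
  Y(C1) = 0.000+0.09537j S between n4,n6
  Y(R4) = 0.6410+0.000j S between n4,n1
  Y(R5) = 0.1818+0.000j S between n8,n7
  Y(L1) = 0.000-0.06902j S between n0,n7
  Y(R6) = 0.001261+0.000j S between n8,n4
  Y(R7) = 0.4405+0.000j S between n6,n1
  Y(L2) = 0.000-0.01584j S between n2,n1
  I2: injects 0.0193 A into n4 (from n2)
  Y(R8) = 0.0007463+0.000j S between n3,n2
  Y(R9) = 0.2353+0.000j S between n1,n8
  Y(R10) = 0.06849+0.000j S between n7,n3
  Y(R11) = 0.01859+0.000j S between n0,n5
  Y(R12) = 0.02062+0.000j S between n6,n3
  I3: injects 0.0103 A into n0 (from n4)
  I4: injects 0.106 A into n5 (from n0)
  V1: constraint V(n6)−V(n8) = 4.09
Assemble and solve the 9×9 MNA system:
  V(n1)=2.347+0.04158j  V(n2)=2.260+0.03521j  V(n3)=0.8823-0.1302j  V(n4)=2.410+0.2339j  V(n5)=5.638-0.001741j  V(n6)=3.707-0.1323j  V(n7)=-0.0004689-0.1319j  V(n8)=-0.3831-0.1323j
  i(V1)=-0.6924-0.04707j

5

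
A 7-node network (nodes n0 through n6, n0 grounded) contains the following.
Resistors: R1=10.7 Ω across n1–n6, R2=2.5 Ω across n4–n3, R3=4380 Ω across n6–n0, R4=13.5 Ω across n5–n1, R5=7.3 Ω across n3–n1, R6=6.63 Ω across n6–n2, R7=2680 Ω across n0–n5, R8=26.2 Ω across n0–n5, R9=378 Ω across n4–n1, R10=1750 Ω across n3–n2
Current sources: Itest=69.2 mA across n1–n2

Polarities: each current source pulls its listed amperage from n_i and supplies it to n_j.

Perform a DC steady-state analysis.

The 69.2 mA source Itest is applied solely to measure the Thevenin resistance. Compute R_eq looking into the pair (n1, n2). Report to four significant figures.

R_eq = 17.14 Ω

MNA unknowns: 6 node voltages V₁..V_6
R1: Y=0.09346 on G[1,6]
R2: Y=0.4000 on G[4,3]
R3: Y=0.0002283 on G[6,0]
R4: Y=0.07407 on G[5,1]
R5: Y=0.1370 on G[3,1]
R6: Y=0.1508 on G[6,2]
R7: Y=0.0003731 on G[0,5]
R8: Y=0.03817 on G[0,5]
R9: Y=0.002646 on G[4,1]
R10: Y=0.0005714 on G[3,2]
Itest: z[1]−=0.0692, z[2]+=0.0692
solve → V1=-0.006529, V2=1.179, V3=-0.001695, V4=-0.001727, V5=-0.004294, V6=0.7249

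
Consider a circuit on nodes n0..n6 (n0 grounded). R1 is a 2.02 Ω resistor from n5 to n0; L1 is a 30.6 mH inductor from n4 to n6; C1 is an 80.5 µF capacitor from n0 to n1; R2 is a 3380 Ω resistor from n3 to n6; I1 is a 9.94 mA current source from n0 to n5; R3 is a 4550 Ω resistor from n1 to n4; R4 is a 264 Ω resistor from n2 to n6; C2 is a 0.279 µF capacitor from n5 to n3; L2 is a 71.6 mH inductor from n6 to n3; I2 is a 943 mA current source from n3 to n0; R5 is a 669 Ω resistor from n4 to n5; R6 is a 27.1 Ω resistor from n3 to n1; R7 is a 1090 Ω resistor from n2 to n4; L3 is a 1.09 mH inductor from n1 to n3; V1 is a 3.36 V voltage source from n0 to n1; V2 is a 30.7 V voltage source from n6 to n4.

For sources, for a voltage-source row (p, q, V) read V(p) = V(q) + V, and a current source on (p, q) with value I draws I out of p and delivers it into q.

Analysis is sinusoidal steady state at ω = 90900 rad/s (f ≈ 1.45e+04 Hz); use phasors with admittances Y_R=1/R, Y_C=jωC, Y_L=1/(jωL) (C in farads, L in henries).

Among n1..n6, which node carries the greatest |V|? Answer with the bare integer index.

MNA unknowns: 6 node voltages V₁..V_6 plus 2 source currents (V1, V2)
R1: Y=0.4950+0.000j on G[5,0]
L1: Y=0.000-0.0003595j on G[4,6]
C1: Y=0.000+7.317j on G[0,1]
R2: Y=0.0002959+0.000j on G[3,6]
I1: z[0]−=0.00994, z[5]+=0.00994
R3: Y=0.0002198+0.000j on G[1,4]
R4: Y=0.003788+0.000j on G[2,6]
C2: Y=0.000+0.02536j on G[5,3]
L2: Y=0.000-0.0001536j on G[6,3]
I2: z[3]−=0.943, z[0]+=0.943
R5: Y=0.001495+0.000j on G[4,5]
R6: Y=0.03690+0.000j on G[3,1]
R7: Y=0.0009174+0.000j on G[2,4]
L3: Y=0.000-0.01009j on G[1,3]
V1: row V0−V1=3.36, i_V1 at 0,1
V2: row V6−V4=30.7, i_V2 at 6,4
solve → V1=-3.360+0.000j, V2=16.38+4.128j, V3=-23.61+10.05j, V4=-8.337+4.128j, V5=-0.5780-1.164j, V6=22.36+4.128j
aux → i_V1=0.6469-25.16j, i_V2=-0.03537+0.01985j

3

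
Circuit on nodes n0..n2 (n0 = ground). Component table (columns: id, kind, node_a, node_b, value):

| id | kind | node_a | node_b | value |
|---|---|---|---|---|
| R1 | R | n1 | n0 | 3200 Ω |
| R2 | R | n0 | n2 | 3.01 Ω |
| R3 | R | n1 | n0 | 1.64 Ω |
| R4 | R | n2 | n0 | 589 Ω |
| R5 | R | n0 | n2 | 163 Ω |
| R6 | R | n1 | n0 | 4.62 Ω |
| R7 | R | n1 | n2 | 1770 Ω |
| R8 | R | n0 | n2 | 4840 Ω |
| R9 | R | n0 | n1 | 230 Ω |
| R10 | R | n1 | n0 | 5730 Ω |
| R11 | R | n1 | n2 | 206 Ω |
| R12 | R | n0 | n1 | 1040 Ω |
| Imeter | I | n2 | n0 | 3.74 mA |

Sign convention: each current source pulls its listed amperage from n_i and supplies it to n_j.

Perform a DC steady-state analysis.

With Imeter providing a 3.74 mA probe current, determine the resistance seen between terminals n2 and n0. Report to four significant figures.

Element admittances at DC:
  Y(R1) = 0.0003125 S between n1,n0
  Y(R2) = 0.3322 S between n0,n2
  Y(R3) = 0.6098 S between n1,n0
  Y(R4) = 0.001698 S between n2,n0
  Y(R5) = 0.006135 S between n0,n2
  Y(R6) = 0.2165 S between n1,n0
  Y(R7) = 0.0005650 S between n1,n2
  Y(R8) = 0.0002066 S between n0,n2
  Y(R9) = 0.004348 S between n0,n1
  Y(R10) = 0.0001745 S between n1,n0
  Y(R11) = 0.004854 S between n1,n2
  Y(R12) = 0.0009615 S between n0,n1
  Imeter: injects 0.00374 A into n0 (from n2)
Assemble and solve the 2×2 MNA system:
  V(n1)=-7.002e-05  V(n2)=-0.01082

R_eq = 2.893 Ω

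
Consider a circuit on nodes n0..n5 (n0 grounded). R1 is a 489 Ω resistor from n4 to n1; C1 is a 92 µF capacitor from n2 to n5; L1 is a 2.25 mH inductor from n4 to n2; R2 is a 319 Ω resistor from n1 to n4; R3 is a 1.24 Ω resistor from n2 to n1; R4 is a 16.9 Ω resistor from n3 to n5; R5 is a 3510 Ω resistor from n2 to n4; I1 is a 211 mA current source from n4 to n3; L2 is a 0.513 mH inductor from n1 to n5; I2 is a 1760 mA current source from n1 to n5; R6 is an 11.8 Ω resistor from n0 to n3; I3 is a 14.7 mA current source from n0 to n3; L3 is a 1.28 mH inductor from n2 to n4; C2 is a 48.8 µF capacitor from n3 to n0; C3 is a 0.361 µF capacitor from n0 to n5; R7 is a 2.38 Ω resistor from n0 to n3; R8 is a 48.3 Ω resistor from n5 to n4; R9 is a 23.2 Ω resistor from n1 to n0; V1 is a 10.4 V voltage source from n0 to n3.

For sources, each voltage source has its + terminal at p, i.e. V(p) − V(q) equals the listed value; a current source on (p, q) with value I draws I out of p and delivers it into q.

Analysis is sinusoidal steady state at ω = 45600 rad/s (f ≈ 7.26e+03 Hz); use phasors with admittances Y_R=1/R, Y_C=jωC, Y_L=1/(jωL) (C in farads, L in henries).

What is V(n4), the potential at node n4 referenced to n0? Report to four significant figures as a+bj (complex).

Apply KCL at each of the 5 non-ground nodes and solve the resulting linear system.
Node n1: branches {R1, R2, R3, L2, I2, R9} → V_1 = -8.913+1.255j
Node n2: branches {C1, L1, R3, R5, L3} → V_2 = -7.184+1.442j
Node n3: branches {R4, I1, R6, I3, C2, R7, V1} → V_3 = -10.40+0.000j
Node n4: branches {R1, L1, R2, R5, I1, L3, R8} → V_4 = -11.11-2.912j
Node n5: branches {C1, R4, L2, I2, C3, R8} → V_5 = -7.173+1.081j
Source currents: i(V1)=-5.668-23.21j

-11.11-2.912j V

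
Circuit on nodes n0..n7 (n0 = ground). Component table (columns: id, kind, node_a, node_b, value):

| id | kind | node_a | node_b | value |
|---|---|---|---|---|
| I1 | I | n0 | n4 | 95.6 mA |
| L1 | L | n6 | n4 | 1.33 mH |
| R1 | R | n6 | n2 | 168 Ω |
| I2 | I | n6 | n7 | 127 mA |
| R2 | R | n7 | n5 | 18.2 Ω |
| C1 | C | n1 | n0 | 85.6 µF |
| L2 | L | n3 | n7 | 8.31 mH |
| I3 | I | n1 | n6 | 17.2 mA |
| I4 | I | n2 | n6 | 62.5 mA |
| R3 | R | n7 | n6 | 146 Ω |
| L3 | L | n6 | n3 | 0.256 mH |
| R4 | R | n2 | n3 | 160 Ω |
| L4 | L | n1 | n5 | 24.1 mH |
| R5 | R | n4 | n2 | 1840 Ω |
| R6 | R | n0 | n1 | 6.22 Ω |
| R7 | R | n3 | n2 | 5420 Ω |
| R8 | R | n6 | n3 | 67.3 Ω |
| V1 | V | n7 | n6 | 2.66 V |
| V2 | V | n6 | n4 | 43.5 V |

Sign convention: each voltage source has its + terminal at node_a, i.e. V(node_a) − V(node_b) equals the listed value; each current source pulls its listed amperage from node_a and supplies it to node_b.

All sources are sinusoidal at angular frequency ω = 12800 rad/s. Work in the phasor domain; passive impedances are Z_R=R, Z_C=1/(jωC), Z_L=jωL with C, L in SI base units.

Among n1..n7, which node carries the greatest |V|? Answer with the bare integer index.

4

MNA unknowns: 7 node voltages V₁..V_7 plus 2 source currents (V1, V2)
I1: z[0]−=0.0956, z[4]+=0.0956
L1: Y=0.000-0.05874j on G[6,4]
R1: Y=0.005952+0.000j on G[6,2]
I2: z[6]−=0.127, z[7]+=0.127
R2: Y=0.05495+0.000j on G[7,5]
C1: Y=0.000+1.096j on G[1,0]
L2: Y=0.000-0.009401j on G[3,7]
I3: z[1]−=0.0172, z[6]+=0.0172
I4: z[2]−=0.0625, z[6]+=0.0625
R3: Y=0.006849+0.000j on G[7,6]
L3: Y=0.000-0.3052j on G[6,3]
R4: Y=0.006250+0.000j on G[2,3]
L4: Y=0.000-0.003242j on G[1,5]
R5: Y=0.0005435+0.000j on G[4,2]
R6: Y=0.1608+0.000j on G[0,1]
R7: Y=0.0001845+0.000j on G[3,2]
R8: Y=0.01486+0.000j on G[6,3]
V1: row V7−V6=2.66, i_V1 at 7,6
V2: row V6−V4=43.5, i_V2 at 6,4
solve → V1=0.01253-0.08541j, V2=-7.221+34.64j, V3=-0.5231+34.57j, V4=-44.09+34.71j, V5=0.01253+34.71j, V6=-0.5945+34.71j, V7=2.065+34.71j
aux → i_V1=-0.005339+0.02434j, i_V2=-0.1156+2.555j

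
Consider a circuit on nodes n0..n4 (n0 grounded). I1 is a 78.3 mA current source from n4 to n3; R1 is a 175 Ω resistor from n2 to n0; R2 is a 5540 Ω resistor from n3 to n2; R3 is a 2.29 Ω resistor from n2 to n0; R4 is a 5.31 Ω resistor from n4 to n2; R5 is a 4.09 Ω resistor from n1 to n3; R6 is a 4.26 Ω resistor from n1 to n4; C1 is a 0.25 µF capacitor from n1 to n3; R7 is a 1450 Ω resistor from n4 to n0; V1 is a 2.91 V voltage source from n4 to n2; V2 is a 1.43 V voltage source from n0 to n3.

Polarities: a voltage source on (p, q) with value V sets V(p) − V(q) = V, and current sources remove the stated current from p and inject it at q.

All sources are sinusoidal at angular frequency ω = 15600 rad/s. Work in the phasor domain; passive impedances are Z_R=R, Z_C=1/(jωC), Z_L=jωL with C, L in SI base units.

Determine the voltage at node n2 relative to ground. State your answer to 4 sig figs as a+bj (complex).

Apply KCL at each of the 4 non-ground nodes and solve the resulting linear system.
Node n1: branches {R5, R6, C1} → V_1 = 0.1734-0.01571j
Node n2: branches {R1, R2, R3, R4, V1} → V_2 = -1.066-0.005440j
Node n3: branches {I1, R2, R5, C1, V2} → V_3 = -1.430+0.000j
Node n4: branches {I1, R4, R6, R7, V1} → V_4 = 1.844-0.005440j
Source currents: i(V1)=-1.020-0.002408j, i(V2)=-0.4705-0.002410j

-1.066-0.005440j V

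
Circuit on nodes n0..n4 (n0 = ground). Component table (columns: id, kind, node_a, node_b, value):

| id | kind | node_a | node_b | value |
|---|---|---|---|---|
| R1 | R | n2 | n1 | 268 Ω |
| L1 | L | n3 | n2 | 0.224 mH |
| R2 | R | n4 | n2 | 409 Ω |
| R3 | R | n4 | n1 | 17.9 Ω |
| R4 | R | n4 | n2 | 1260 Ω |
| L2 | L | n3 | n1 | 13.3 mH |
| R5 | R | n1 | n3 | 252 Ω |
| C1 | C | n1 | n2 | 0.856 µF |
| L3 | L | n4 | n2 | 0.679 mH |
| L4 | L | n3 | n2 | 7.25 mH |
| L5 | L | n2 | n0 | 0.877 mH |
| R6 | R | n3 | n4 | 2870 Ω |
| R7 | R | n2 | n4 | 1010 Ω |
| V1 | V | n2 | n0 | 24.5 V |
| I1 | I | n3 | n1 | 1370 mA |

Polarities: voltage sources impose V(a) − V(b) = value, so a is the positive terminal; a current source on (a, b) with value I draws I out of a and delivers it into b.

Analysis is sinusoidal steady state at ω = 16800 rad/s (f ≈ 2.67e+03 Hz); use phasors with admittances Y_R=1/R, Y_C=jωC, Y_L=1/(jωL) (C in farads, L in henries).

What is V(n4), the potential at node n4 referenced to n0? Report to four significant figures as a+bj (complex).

29.11+13.71j V

Element admittances at ω=16800 rad/s:
  Y(R1) = 0.003731+0.000j S between n2,n1
  Y(L1) = 0.000-0.2657j S between n3,n2
  Y(R2) = 0.002445+0.000j S between n4,n2
  Y(R3) = 0.05587+0.000j S between n4,n1
  Y(R4) = 0.0007937+0.000j S between n4,n2
  Y(L2) = 0.000-0.004475j S between n3,n1
  Y(R5) = 0.003968+0.000j S between n1,n3
  Y(C1) = 0.000+0.01438j S between n1,n2
  Y(L3) = 0.000-0.08766j S between n4,n2
  Y(L4) = 0.000-0.008210j S between n3,n2
  Y(L5) = 0.000-0.06787j S between n2,n0
  Y(R6) = 0.0003484+0.000j S between n3,n4
  Y(R7) = 0.0009901+0.000j S between n2,n4
  V1: constraint V(n2)−V(n0) = 24.5
  I1: injects 1.37 A into n1 (from n3)
Assemble and solve the 5×5 MNA system:
  V(n1)=50.99+7.627j  V(n2)=24.50+0.000j  V(n3)=24.73-4.418j  V(n4)=29.11+13.71j
  i(V1)=0.000+1.663j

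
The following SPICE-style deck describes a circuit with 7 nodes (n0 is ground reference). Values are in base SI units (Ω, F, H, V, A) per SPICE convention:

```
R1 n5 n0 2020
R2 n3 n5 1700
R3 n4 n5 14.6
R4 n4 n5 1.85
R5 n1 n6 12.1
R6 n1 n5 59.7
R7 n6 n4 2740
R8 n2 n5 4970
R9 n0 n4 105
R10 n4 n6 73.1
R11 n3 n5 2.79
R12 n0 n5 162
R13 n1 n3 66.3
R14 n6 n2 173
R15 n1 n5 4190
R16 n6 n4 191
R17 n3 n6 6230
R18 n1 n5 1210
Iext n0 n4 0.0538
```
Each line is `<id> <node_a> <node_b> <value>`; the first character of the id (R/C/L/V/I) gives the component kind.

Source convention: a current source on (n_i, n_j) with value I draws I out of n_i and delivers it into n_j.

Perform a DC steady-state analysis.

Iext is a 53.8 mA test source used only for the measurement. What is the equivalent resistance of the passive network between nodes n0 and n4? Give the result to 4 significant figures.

R_eq = 62.03 Ω

Apply KCL at each of the 6 non-ground nodes and solve the resulting linear system.
Node n1: branches {R5, R6, R13, R15, R18} → V_1 = 3.313
Node n2: branches {R8, R14} → V_2 = 3.317
Node n3: branches {R2, R11, R13, R17} → V_3 = 3.302
Node n4: branches {R3, R4, R7, R9, R10, R16, Iext} → V_4 = 3.337
Node n5: branches {R1, R2, R3, R4, R6, R8, R11, R12, R15, R18} → V_5 = 3.302
Node n6: branches {R5, R7, R10, R14, R16, R17} → V_6 = 3.318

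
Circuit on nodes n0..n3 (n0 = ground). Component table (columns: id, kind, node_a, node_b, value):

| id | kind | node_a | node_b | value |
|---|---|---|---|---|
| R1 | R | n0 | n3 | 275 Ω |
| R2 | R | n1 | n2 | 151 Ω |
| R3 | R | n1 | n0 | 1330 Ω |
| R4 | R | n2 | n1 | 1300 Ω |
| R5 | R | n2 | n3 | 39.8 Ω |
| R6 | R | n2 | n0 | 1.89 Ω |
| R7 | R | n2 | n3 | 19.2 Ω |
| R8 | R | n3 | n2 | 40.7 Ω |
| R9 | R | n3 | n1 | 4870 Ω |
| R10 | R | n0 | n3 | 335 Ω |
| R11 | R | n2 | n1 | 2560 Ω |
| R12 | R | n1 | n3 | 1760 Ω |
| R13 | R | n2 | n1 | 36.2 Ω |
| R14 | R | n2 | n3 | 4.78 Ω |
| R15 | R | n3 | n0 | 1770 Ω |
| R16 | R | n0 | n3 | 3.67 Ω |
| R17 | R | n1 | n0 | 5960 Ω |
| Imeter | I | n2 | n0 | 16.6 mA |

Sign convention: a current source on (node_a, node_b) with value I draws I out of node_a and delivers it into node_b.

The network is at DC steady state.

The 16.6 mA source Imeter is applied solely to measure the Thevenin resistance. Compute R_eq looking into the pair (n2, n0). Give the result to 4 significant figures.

R_eq = 1.476 Ω

Apply KCL at each of the 3 non-ground nodes and solve the resulting linear system.
Node n1: branches {R2, R3, R4, R9, R11, R12, R13, R17} → V_1 = -0.02366
Node n2: branches {R2, R4, R5, R6, R7, R8, R11, R13, R14, Imeter} → V_2 = -0.02451
Node n3: branches {R1, R5, R7, R8, R9, R10, R12, R14, R15, R16} → V_3 = -0.01292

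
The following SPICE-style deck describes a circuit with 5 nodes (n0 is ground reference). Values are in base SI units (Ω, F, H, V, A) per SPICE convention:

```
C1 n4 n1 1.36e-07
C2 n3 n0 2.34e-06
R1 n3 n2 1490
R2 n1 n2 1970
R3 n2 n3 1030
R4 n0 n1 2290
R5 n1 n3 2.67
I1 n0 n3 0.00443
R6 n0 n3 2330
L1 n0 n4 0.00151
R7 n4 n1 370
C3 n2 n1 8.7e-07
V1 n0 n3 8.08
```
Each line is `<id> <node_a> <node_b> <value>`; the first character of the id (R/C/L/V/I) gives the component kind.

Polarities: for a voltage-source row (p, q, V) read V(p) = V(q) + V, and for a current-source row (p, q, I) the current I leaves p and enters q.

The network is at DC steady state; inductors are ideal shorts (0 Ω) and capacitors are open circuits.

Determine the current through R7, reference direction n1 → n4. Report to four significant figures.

-0.02166 A

Element admittances at DC:
  Y(C1) = 0.000 S between n4,n1
  Y(C2) = 0.000 S between n3,n0
  Y(R1) = 0.0006711 S between n3,n2
  Y(R2) = 0.0005076 S between n1,n2
  Y(R3) = 0.0009709 S between n2,n3
  Y(R4) = 0.0004367 S between n0,n1
  Y(R5) = 0.3745 S between n1,n3
  I1: injects 0.00443 A into n3 (from n0)
  Y(R6) = 0.0004292 S between n0,n3
  L1: short n0↔n4 (DC inductor)
  Y(R7) = 0.002703 S between n4,n1
  Y(C3) = 0.000 S between n2,n1
  V1: constraint V(n0)−V(n3) = 8.08
Assemble and solve the 6×6 MNA system:
  V(n1)=-8.013  V(n2)=-8.064  V(n3)=-8.080  V(n4)=0.000
  i(L1)=0.02166  i(V1)=-0.03305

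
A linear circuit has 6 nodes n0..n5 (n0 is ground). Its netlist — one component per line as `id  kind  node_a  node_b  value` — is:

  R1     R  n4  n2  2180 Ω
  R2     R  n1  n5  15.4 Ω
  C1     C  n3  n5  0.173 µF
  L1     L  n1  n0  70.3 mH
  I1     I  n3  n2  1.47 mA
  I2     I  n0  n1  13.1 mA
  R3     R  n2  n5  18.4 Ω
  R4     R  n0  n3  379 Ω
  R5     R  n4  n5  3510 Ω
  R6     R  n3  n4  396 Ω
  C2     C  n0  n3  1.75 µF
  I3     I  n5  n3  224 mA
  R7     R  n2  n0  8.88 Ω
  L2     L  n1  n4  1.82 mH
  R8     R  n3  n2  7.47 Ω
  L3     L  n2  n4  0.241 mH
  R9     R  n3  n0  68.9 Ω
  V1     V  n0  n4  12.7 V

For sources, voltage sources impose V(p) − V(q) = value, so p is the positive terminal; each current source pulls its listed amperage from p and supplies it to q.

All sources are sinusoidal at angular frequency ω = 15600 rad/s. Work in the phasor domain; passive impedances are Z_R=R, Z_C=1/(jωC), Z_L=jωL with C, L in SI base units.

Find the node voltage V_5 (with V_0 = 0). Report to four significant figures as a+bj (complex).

-15.22+3.302j V

MNA unknowns: 5 node voltages V₁..V_5 plus 1 source current (V1)
R1: Y=0.0004587+0.000j on G[4,2]
R2: Y=0.06494+0.000j on G[1,5]
C1: Y=0.000+0.002699j on G[3,5]
L1: Y=0.000-0.0009118j on G[1,0]
I1: z[3]−=0.00147, z[2]+=0.00147
I2: z[0]−=0.0131, z[1]+=0.0131
R3: Y=0.05435+0.000j on G[2,5]
R4: Y=0.002639+0.000j on G[0,3]
R5: Y=0.0002849+0.000j on G[4,5]
R6: Y=0.002525+0.000j on G[3,4]
C2: Y=0.000+0.02730j on G[0,3]
I3: z[5]−=0.224, z[3]+=0.224
R7: Y=0.1126+0.000j on G[2,0]
L2: Y=0.000-0.03522j on G[1,4]
R8: Y=0.1339+0.000j on G[3,2]
L3: Y=0.000-0.2660j on G[2,4]
R9: Y=0.01451+0.000j on G[3,0]
V1: row V0−V4=12.7, i_V1 at 0,4
solve → V1=-15.80+1.399j, V2=-10.31+5.171j, V3=-6.724+5.554j, V4=-12.70+0.000j, V5=-15.22+3.302j
aux → i_V1=-1.440+0.5084j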